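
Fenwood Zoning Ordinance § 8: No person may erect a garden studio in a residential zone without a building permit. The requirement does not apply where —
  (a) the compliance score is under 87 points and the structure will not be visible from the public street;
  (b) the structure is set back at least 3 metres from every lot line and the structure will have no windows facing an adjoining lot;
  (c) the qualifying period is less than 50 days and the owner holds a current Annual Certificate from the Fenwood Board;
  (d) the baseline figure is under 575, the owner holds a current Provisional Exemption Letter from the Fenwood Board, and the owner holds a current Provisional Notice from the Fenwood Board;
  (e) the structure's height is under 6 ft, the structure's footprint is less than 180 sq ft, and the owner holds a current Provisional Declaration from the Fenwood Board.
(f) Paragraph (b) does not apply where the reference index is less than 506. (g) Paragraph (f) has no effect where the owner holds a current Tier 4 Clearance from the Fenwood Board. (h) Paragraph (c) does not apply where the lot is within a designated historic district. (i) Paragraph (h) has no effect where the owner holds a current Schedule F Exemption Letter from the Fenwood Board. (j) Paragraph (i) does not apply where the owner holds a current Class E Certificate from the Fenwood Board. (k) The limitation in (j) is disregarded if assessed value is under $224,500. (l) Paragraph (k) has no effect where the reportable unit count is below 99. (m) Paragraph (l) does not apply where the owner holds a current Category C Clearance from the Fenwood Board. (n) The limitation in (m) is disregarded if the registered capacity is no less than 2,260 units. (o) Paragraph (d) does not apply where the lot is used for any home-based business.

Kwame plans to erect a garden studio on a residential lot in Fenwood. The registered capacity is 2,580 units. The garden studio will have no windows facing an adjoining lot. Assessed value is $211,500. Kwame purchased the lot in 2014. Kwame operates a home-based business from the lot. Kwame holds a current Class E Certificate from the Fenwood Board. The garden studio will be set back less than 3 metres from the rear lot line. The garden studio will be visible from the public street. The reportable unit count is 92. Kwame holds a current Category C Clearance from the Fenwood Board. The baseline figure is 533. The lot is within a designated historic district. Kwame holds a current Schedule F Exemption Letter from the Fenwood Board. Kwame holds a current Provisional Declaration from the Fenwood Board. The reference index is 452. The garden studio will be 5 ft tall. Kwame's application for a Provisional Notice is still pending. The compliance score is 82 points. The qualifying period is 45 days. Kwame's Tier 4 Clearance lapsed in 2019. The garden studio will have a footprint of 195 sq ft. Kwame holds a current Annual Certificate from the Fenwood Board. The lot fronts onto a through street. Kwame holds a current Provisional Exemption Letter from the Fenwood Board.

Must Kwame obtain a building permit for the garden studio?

Exception (a) does not apply: the structure will be visible from the street.
Exception (b) requires that the structure is set back at least 3 metres from every lot line; but the rear setback is under 3 m, so (b) is unavailable.
Exception (c): the qualifying period is 45 days, less than the 50 days limit; a current Annual Certificate is held — every condition holds. But: (h) operates against (c): the lot is in a historic district. (i) is triggered (a current Schedule F Exemption Letter is held), but yields to (j): (j) applies — a current Class E Certificate is held. (k) operates (assessed value is $211,500, under the $224,500 limit), but yields to (l): (l) is triggered — the reportable unit count is 92, below the 99 limit. (m) would limit (l) — a current Category C Clearance is held — but (n) sets (m) aside: (n) applies — the registered capacity is 2,580 units, meeting the 2,260 units threshold. So (c) is unavailable.
Exception (d) requires that the owner holds a current Provisional Notice from the Fenwood Board; but the Provisional Notice is not current, so (d) is unavailable.
Exception (e) does not apply: the structure's footprint is 195 sq ft, not less than 180 sq ft.
No exception is made out. Kwame falls within the general rule.

Yes — Kwame must obtain a building permit.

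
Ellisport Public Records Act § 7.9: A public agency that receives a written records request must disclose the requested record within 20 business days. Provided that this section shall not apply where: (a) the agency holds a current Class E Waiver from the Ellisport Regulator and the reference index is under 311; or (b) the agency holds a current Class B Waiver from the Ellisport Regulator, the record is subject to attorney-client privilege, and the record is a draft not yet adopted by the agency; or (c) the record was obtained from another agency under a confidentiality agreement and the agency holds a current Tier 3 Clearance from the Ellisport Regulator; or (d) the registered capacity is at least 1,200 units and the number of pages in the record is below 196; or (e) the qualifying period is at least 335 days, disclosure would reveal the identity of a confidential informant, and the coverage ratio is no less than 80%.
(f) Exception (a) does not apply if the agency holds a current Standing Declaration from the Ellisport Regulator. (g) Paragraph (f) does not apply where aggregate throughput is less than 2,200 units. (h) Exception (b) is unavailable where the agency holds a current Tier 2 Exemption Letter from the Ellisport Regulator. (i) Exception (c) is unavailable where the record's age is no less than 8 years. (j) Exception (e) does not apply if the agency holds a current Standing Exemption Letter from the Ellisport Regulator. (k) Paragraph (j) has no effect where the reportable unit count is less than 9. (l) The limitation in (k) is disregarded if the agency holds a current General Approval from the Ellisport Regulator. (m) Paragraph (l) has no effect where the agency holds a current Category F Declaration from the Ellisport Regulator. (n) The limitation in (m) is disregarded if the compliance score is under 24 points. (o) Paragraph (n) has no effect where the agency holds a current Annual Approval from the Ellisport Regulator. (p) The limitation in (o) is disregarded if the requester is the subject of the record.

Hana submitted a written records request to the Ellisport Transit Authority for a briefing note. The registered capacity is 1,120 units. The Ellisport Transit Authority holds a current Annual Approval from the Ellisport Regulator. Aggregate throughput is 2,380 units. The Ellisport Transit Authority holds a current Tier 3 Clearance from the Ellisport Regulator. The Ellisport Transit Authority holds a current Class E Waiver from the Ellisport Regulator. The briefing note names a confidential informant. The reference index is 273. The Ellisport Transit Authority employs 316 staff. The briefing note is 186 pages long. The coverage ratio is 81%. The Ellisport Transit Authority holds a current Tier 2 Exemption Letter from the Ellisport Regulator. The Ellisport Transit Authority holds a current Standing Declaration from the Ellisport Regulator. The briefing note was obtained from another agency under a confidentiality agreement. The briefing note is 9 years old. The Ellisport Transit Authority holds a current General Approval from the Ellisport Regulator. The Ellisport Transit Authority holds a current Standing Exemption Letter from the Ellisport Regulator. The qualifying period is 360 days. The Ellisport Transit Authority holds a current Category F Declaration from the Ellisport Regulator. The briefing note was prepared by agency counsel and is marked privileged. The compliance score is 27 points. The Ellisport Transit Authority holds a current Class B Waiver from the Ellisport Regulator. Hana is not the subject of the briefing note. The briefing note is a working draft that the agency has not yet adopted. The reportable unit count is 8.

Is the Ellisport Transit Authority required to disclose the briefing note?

Exception (a) is satisfied on its face — a current Class E Waiver is held; the reference index is 273, under the 311 limit. But: (f) operates against (a): a current Standing Declaration is held. (g), which would lift (f), is not engaged — aggregate throughput is 2,380 units, not less than 2,200 units. Exception (a) does not apply.
Exception (b) is satisfied on its face — a current Class B Waiver is held; the briefing note is privileged; the briefing note is an unadopted draft. Turning to paragraph (h): (h) operates against (b): a current Tier 2 Exemption Letter is held. Exception (b) does not apply.
Exception (c)'s conditions are all satisfied: the briefing note was obtained under a confidentiality agreement; a current Tier 3 Clearance is held. But: (i) operates against (c): the record's age is 9 years, meeting the 8 years threshold. Exception (c) does not apply.
Exception (d) fails — the registered capacity is 1,120 units, short of 1,200 units.
Exception (e)'s conditions are all satisfied: the qualifying period is 360 days, meeting the 335 days threshold; the briefing note names a confidential informant; the coverage ratio is 81%, meeting the 80% threshold. Applying paragraphs (j)–(p): (j) would limit (e) — a current Standing Exemption Letter is held — but (k) sets (j) aside: (k) operates against (j): the reportable unit count is 8, less than the 9 limit. (l) would limit (k) — a current General Approval is held — but (m) sets (l) aside: (m) operates against (l): a current Category F Declaration is held. (n), which would lift (m), is not engaged — the compliance score is 27 points, not under 24 points. So (e) applies.

No — exception (e) applies; the Ellisport Transit Authority is not required to disclose the briefing note.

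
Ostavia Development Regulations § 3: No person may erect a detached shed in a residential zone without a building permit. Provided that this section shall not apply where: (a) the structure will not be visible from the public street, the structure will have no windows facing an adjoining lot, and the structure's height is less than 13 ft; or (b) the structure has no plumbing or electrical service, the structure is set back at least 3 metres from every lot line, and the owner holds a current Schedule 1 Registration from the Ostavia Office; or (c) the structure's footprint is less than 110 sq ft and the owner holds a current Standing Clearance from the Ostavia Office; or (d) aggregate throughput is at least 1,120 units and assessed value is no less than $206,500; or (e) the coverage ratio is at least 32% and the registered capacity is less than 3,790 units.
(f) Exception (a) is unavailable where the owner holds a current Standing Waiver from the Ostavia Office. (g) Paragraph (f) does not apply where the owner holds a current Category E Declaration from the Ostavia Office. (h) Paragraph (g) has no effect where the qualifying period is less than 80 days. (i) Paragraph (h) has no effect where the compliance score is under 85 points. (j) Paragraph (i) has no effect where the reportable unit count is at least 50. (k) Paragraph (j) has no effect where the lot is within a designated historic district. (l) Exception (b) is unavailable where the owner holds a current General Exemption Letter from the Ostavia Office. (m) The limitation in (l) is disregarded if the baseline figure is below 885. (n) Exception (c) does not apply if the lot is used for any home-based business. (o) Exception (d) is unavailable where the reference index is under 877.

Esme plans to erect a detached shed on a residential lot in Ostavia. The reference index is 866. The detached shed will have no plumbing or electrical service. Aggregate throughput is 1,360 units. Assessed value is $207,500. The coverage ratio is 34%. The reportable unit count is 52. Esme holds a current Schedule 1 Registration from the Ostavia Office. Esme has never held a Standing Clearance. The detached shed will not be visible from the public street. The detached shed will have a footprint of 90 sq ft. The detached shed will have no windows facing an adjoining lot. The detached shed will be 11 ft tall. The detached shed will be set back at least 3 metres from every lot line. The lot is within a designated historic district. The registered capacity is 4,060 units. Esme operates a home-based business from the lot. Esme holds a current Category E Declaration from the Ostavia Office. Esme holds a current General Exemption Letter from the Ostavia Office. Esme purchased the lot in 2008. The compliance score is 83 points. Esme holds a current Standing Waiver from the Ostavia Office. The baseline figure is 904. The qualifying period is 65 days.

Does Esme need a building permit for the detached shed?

No — exception (a) applies; Esme does not need a building permit.

Exception (a): the structure will not be visible from the street; no windows face an adjoining lot; the structure's height is 11 ft, less than the 13 ft limit — every condition holds. Under paragraphs (f)–(k): (f) would limit (a) — a current Standing Waiver is held — but (g) sets (f) aside: (g) operates — a current Category E Declaration is held. (h) is engaged (the qualifying period is 65 days, less than the 80 days limit), but is set aside by (i): (i) operates against (h): the compliance score is 83 points, under the 85 points limit. (j) would limit (i) — the reportable unit count is 52, meeting the 50 threshold — but (k) sets (j) aside: (k) applies — the lot is in a historic district. Exception (a) stands.
Exception (b)'s conditions are all satisfied: there is no plumbing or electrical service; the setback is at least 3 m on every side; a current Schedule 1 Registration is held. Turning to paragraphs (l)–(m): (l) is triggered — a current General Exemption Letter is held. (m), which would lift (l), does not operate here — the baseline figure is 904, not below 885. (b) is therefore removed.
Exception (c) requires that the owner holds a current Standing Clearance from the Ostavia Office; but there is no Standing Clearance in force, so (c) is unavailable.
Exception (d)'s conditions are all satisfied: aggregate throughput is 1,360 units, meeting the 1,120 units threshold; assessed value is $207,500, meeting the $206,500 threshold. But: (o) operates against (d): the reference index is 866, under the 877 limit. So (d) is unavailable.
Exception (e) fails — the registered capacity is 4,060 units, not less than 3,790 units.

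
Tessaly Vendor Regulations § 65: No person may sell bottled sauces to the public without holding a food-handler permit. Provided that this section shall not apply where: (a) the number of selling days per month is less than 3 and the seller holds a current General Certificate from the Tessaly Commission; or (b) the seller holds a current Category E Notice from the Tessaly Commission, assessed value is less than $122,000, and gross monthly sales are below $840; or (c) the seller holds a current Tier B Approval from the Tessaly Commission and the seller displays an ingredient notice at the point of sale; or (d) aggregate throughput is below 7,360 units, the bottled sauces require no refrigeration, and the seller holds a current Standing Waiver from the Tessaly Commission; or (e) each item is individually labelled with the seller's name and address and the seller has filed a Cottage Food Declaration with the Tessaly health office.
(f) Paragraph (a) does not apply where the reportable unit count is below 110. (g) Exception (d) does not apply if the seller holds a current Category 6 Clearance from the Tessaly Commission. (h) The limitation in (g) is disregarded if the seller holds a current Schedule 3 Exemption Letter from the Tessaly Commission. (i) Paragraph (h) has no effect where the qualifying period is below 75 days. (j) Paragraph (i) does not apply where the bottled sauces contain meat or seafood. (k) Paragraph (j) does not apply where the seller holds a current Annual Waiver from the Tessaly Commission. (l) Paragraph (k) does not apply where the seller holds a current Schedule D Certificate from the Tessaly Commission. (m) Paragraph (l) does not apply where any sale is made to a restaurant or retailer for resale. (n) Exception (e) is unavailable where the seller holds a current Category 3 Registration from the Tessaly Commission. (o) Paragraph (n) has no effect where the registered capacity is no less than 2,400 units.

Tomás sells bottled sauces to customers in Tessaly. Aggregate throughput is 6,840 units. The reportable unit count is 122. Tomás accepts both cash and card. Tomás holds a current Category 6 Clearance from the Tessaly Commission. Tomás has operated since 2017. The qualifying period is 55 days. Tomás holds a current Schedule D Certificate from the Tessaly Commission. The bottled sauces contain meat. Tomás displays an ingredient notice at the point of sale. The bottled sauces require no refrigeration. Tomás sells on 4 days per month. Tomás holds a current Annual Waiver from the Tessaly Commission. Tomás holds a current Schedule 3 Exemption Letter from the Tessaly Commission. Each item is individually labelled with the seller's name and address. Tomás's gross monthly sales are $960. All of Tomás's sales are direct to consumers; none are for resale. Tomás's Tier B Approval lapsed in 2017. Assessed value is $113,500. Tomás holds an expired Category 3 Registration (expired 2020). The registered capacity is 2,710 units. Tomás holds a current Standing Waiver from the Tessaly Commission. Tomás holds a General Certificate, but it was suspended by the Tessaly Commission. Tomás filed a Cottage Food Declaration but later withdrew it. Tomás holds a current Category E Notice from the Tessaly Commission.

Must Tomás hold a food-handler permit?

Exception (a) requires that the number of selling days per month is less than 3; but the number of selling days per month is 4, not less than 3, so (a) is unavailable.
Exception (b) requires that gross monthly sales are below $840; but gross monthly sales are $960, not below $840, so (b) is unavailable.
Exception (c) fails — the Tier B Approval is not current.
Exception (d) is satisfied on its face — aggregate throughput is 6,840 units, below the 7,360 units limit; the bottled sauces are shelf-stable; a current Standing Waiver is held. Considering the limiting provisions: (g) would limit (d) — a current Category 6 Clearance is held — but (h) sets (g) aside: (h) is triggered — a current Schedule 3 Exemption Letter is held. (i) would limit (h) — the qualifying period is 55 days, below the 75 days limit — but (j) sets (i) aside: (j) operates against (i): the bottled sauces contain meat. (k) is engaged (a current Annual Waiver is held), but is displaced by (l): (l) operates — a current Schedule D Certificate is held. (m) is not engaged (no sales are for resale), so (l) stands. (d) remains available.
Exception (e) requires that the seller has filed a Cottage Food Declaration with the Tessaly health office; but the Cottage Food Declaration was withdrawn, so (e) is unavailable.

No — exception (d) applies; Tomás is not required to hold a food-handler permit.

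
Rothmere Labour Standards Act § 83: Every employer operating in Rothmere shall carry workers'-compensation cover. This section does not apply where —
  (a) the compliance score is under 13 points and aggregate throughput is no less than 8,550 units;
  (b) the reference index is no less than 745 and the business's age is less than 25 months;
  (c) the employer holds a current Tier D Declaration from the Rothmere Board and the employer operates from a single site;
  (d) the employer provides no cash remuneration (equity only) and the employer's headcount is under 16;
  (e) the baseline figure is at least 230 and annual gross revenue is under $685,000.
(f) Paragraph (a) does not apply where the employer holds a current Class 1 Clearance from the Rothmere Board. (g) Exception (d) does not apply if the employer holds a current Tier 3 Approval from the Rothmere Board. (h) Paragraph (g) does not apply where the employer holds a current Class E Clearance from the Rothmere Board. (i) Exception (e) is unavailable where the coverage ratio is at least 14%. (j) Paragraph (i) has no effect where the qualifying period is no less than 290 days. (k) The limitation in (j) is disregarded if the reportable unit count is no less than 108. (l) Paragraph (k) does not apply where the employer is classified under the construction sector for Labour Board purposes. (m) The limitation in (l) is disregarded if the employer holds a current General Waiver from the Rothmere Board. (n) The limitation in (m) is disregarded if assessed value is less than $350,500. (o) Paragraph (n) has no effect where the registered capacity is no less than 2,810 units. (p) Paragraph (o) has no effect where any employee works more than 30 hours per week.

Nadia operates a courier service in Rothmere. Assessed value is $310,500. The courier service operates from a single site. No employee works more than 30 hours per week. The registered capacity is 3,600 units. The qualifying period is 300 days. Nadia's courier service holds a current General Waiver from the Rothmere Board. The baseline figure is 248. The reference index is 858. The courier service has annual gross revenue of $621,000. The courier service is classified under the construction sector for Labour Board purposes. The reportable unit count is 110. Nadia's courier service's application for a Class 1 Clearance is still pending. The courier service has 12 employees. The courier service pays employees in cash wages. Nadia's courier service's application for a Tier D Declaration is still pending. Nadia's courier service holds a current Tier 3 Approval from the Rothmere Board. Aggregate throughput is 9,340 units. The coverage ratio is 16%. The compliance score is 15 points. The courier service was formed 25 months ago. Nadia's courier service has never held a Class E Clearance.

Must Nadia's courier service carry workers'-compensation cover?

Exception (a) requires that the compliance score is under 13 points; but the compliance score is 15 points, not under 13 points, so (a) is unavailable.
Exception (b) requires that the business's age is less than 25 months; but the business's age is 25 months, not less than 25 months, so (b) is unavailable.
Exception (c) does not apply: there is no Tier D Declaration in force.
Exception (d) requires that the employer provides no cash remuneration (equity only); but employees are paid cash wages, so (d) is unavailable.
Exception (e)'s conditions are all satisfied: the baseline figure is 248, meeting the 230 threshold; annual gross revenue is $621,000, under the $685,000 limit. But: (i) operates against (e): the coverage ratio is 16%, meeting the 14% threshold. (j) is engaged (the qualifying period is 300 days, meeting the 290 days threshold), but is itself disapplied by (k): (k) operates — the reportable unit count is 110, meeting the 108 threshold. (l) is engaged (the courier service is classified under the construction sector), but is set aside by (m): (m) operates against (l): a current General Waiver is held. (n) operates (assessed value is $310,500, less than the $350,500 limit), but is itself disapplied by (o): (o) operates — the registered capacity is 3,600 units, meeting the 2,810 units threshold. (p) is inapplicable (no employee exceeds 30 hours/week), so (o) stands. (e) is therefore removed.
No exception displaces § 83.

Yes — Nadia's courier service must carry workers'-compensation cover.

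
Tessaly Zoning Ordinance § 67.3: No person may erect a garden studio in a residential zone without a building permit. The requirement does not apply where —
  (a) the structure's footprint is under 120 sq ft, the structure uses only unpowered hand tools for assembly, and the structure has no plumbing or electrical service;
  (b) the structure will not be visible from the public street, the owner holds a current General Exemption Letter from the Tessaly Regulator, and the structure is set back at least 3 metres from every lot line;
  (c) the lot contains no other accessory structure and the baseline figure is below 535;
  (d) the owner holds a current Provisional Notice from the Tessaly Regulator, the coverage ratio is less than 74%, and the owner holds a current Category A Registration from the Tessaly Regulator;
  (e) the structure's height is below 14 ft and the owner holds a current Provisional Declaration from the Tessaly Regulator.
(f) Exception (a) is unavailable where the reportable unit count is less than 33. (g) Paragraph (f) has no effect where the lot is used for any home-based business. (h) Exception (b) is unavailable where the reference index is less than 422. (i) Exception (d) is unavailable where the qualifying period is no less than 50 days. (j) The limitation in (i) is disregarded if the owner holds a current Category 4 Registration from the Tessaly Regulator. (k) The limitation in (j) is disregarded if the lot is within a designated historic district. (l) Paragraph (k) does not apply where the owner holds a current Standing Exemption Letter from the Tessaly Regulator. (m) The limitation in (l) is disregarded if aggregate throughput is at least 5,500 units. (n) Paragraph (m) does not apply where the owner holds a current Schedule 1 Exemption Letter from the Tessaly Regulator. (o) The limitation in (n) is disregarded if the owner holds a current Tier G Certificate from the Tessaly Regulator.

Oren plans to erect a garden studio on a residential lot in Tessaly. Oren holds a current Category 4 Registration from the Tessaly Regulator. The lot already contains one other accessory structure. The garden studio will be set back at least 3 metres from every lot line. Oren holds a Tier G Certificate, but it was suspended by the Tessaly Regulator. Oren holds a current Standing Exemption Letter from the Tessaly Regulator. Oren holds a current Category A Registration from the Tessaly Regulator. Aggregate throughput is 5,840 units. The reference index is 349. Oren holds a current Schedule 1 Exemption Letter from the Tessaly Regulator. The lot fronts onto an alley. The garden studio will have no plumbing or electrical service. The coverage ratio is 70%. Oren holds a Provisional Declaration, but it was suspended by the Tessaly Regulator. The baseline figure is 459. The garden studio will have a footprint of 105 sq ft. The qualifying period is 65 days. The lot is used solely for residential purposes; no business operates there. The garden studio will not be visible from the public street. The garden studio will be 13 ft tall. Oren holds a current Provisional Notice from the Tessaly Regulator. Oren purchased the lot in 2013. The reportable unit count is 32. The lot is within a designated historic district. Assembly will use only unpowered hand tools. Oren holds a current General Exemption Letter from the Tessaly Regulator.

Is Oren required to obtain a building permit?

Exception (a)'s conditions are all satisfied: the structure's footprint is 105 sq ft, under the 120 sq ft limit; assembly uses only hand tools; there is no plumbing or electrical service. Turning to paragraphs (f)–(g): (f) operates — the reportable unit count is 32, less than the 33 limit. (g), which would lift (f), does not operate here — the lot is solely residential. (a) is therefore removed.
Exception (b): the structure will not be visible from the street; a current General Exemption Letter is held; the setback is at least 3 m on every side — every condition holds. But applying paragraph (h): (h) operates against (b): the reference index is 349, less than the 422 limit. Exception (b) does not apply.
Exception (c) requires that the lot contains no other accessory structure; but the lot already has another accessory structure, so (c) is unavailable.
Exception (d)'s conditions are all satisfied: a current Provisional Notice is held; the coverage ratio is 70%, less than the 74% limit; a current Category A Registration is held. Applying paragraphs (i)–(o): (i) would limit (d) — the qualifying period is 65 days, meeting the 50 days threshold — but (j) sets (i) aside: (j) operates against (i): a current Category 4 Registration is held. (k) would limit (j) — the lot is in a historic district — but (l) sets (k) aside: (l) operates against (k): a current Standing Exemption Letter is held. (m) would limit (l) — aggregate throughput is 5,840 units, meeting the 5,500 units threshold — but (n) sets (m) aside: (n) applies — a current Schedule 1 Exemption Letter is held. (o) is not engaged (no current Tier G Certificate is held), so (n) stands. Exception (d) stands.
Exception (e) does not apply: no current Provisional Declaration is held.

No — exception (d) applies; Oren does not need a building permit.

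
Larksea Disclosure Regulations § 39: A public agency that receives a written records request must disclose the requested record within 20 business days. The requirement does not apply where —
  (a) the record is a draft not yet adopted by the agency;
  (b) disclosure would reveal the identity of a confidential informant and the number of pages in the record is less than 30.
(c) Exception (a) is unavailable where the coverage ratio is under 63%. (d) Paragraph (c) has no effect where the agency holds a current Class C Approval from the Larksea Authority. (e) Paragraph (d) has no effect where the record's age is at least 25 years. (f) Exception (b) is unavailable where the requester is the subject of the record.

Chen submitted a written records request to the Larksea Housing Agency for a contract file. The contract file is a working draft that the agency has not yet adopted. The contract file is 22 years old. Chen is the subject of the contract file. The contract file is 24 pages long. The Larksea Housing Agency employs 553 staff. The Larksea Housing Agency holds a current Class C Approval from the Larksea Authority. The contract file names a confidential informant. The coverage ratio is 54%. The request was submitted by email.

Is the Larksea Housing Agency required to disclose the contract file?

Exception (a) is satisfied on its face — the contract file is an unadopted draft. Applying paragraphs (c)–(e): (c) applies (the coverage ratio is 54%, under the 63% limit), but is displaced by (d): (d) applies — a current Class C Approval is held. (e) is not triggered (the record's age is 22 years, short of 25 years), so (d) stands. So (a) applies.
All of (b)'s requirements are met (the contract file names a confidential informant; the number of pages in the record is 24, less than the 30 limit). Turning to paragraph (f): (f) applies — Chen is the subject of the contract file. Exception (b) does not apply.

No — exception (a) applies; the Larksea Housing Agency is not required to disclose the contract file.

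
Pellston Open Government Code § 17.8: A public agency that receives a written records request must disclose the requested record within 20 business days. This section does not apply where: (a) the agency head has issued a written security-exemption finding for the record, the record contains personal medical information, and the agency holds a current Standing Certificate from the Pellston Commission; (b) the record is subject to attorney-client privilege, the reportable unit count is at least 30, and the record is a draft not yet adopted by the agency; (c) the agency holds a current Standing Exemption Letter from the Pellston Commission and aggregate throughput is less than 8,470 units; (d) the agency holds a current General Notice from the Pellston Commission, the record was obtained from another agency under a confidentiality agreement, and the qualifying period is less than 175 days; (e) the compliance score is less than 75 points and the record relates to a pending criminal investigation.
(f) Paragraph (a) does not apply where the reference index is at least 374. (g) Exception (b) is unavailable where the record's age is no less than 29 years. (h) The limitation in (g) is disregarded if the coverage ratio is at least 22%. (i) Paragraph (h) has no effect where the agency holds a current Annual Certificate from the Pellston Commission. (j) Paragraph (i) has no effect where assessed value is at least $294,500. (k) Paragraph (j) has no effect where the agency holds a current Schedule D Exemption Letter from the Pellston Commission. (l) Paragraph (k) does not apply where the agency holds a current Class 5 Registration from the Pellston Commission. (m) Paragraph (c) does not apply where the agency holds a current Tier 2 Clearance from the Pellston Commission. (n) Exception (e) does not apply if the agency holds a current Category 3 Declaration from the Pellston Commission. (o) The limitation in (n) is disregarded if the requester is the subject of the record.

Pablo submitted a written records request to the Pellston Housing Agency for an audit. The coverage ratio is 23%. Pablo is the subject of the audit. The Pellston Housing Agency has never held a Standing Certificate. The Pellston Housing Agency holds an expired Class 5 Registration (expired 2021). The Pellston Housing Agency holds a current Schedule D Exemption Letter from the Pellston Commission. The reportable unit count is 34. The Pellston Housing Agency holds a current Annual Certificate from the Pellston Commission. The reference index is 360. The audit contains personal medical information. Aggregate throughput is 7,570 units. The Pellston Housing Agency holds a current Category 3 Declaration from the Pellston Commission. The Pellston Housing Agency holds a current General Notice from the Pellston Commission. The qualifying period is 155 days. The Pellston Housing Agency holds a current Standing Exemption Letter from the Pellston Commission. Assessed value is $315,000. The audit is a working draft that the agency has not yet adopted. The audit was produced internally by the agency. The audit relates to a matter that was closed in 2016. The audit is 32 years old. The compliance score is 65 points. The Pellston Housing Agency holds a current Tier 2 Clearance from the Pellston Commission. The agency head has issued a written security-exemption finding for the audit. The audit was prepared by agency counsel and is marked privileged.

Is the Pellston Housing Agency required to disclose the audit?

Yes — the Pellston Housing Agency must disclose the audit.

Exception (a) fails — no current Standing Certificate is held.
Exception (b) is satisfied on its face — the audit is privileged; the reportable unit count is 34, meeting the 30 threshold; the audit is an unadopted draft. But applying paragraphs (g)–(l): (g) operates against (b): the record's age is 32 years, meeting the 29 years threshold. (h) would limit (g) — the coverage ratio is 23%, meeting the 22% threshold — but (i) sets (h) aside: (i) is engaged — a current Annual Certificate is held. (j) would limit (i) — assessed value is $315,000, meeting the $294,500 threshold — but (k) sets (j) aside: (k) applies — a current Schedule D Exemption Letter is held. (l) does not operate here (the Class 5 Registration is not current), so (k) stands. (b) is therefore removed.
Exception (c): a current Standing Exemption Letter is held; aggregate throughput is 7,570 units, less than the 8,470 units limit — every condition holds. However, paragraph (m) must be considered: (m) is engaged — a current Tier 2 Clearance is held. (c) is therefore removed.
Exception (d) does not apply: the audit was produced internally.
Exception (e) requires that the record relates to a pending criminal investigation; but the audit relates to a closed matter, so (e) is unavailable.
None of the exceptions is available; § 17.8 applies in full.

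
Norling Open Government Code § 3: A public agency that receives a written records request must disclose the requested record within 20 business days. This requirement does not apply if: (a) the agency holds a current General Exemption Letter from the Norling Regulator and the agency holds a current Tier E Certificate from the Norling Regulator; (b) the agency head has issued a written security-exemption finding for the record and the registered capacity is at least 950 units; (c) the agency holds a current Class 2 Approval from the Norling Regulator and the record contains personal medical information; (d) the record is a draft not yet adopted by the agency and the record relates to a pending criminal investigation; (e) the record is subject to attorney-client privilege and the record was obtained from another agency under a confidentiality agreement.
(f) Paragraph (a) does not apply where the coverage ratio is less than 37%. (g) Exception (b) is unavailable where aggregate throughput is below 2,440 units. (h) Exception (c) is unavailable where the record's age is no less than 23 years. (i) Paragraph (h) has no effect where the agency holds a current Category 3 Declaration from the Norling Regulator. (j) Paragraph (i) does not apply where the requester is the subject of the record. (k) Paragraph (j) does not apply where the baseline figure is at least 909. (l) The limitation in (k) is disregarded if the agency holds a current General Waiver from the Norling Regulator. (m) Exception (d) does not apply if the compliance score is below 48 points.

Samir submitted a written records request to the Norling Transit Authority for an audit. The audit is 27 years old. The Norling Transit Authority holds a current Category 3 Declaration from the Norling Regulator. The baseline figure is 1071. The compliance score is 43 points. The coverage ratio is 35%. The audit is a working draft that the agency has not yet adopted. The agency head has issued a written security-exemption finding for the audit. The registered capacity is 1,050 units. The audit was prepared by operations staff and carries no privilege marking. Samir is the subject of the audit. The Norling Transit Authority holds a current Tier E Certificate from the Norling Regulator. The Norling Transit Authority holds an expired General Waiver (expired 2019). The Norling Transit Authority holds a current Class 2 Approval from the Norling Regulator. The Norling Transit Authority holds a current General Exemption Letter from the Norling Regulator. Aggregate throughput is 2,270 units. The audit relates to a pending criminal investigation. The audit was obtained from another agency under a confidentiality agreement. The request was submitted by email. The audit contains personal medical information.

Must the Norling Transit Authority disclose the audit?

Exception (a) is satisfied on its face — a current General Exemption Letter is held; a current Tier E Certificate is held. However, paragraph (f) must be considered: (f) operates against (a): the coverage ratio is 35%, less than the 37% limit. Exception (a) does not apply.
Exception (b)'s conditions are all satisfied: a written security-exemption finding has been issued; the registered capacity is 1,050 units, meeting the 950 units threshold. But applying paragraph (g): (g) applies — aggregate throughput is 2,270 units, below the 2,440 units limit. (b) is therefore removed.
All of (c)'s requirements are met (a current Class 2 Approval is held; the audit contains personal medical information). Considering the limiting provisions: (h) would limit (c) — the record's age is 27 years, meeting the 23 years threshold — but (i) sets (h) aside: (i) operates against (h): a current Category 3 Declaration is held. (j) applies (Samir is the subject of the audit), but is overridden by (k): (k) operates against (j): the baseline figure is 1,071, meeting the 909 threshold. (l), which would lift (k), is inapplicable — no current General Waiver is held. So (c) applies.
Exception (d) is satisfied on its face — the audit is an unadopted draft; the audit relates to a pending investigation. But: (m) is engaged — the compliance score is 43 points, below the 48 points limit. (d) is therefore removed.
Exception (e) does not apply: the audit carries no privilege marking.

No — exception (c) applies; the Norling Transit Authority is not required to disclose the audit.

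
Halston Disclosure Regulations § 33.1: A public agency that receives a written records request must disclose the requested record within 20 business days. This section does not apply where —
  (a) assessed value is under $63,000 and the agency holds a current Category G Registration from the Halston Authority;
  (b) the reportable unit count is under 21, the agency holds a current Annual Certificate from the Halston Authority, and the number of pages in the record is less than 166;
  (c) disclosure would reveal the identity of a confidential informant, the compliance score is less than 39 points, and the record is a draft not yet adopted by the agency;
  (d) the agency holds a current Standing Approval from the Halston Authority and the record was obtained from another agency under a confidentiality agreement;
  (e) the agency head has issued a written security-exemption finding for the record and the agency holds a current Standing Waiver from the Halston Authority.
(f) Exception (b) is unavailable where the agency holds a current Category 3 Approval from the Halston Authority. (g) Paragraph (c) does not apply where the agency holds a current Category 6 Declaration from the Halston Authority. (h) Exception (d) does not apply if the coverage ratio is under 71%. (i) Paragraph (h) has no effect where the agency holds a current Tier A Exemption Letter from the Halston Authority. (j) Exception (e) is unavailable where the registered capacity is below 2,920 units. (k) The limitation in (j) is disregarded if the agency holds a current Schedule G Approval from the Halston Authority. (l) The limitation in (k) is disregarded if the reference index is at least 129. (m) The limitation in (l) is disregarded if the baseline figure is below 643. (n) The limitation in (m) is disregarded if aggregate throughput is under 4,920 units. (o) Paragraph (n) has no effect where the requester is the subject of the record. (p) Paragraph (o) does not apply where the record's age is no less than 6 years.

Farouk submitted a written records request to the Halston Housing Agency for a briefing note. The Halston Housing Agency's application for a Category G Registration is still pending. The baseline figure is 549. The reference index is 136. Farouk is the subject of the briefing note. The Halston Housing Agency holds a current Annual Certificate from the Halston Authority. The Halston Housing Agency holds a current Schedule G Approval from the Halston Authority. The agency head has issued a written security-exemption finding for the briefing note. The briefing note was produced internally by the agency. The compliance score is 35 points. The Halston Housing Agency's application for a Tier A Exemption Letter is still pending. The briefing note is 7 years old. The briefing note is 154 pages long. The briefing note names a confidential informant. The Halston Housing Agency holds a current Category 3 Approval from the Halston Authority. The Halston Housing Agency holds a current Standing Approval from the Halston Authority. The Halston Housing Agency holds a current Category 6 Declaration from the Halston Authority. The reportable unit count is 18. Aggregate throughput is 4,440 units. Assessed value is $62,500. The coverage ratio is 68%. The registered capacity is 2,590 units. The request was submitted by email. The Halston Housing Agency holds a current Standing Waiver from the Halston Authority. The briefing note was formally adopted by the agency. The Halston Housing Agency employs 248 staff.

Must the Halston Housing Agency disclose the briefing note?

Yes — the Halston Housing Agency must disclose the briefing note.

Exception (a) does not apply: the Category G Registration is not current.
All of (b)'s requirements are met (the reportable unit count is 18, under the 21 limit; a current Annual Certificate is held; the number of pages in the record is 154, less than the 166 limit). But: (f) is engaged — a current Category 3 Approval is held. (b) is therefore removed.
Exception (c) does not apply: the briefing note has been formally adopted.
Exception (d) does not apply: the briefing note was produced internally.
Exception (e)'s conditions are all satisfied: a written security-exemption finding has been issued; a current Standing Waiver is held. But: (j) operates — the registered capacity is 2,590 units, below the 2,920 units limit. (k) would limit (j) — a current Schedule G Approval is held — but (l) sets (k) aside: (l) operates — the reference index is 136, meeting the 129 threshold. (m) would limit (l) — the baseline figure is 549, below the 643 limit — but (n) sets (m) aside: (n) operates against (m): aggregate throughput is 4,440 units, under the 4,920 units limit. (o) is triggered (Farouk is the subject of the briefing note), but is itself disapplied by (p): (p) applies — the record's age is 7 years, meeting the 6 years threshold. (e) is therefore removed.
No exception applies. The general rule governs.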